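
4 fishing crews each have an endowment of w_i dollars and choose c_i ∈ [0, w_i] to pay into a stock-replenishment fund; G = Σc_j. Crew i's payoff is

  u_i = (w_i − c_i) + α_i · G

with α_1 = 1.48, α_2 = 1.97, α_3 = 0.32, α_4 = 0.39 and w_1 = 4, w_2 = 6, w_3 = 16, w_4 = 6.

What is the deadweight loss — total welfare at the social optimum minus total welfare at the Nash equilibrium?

69.52

∂u_i/∂c_i = α_i − 1, so crew i contributes w_i if α_i > 1, else 0.
α_i > 1 for i ∈ {1, 2}; NE contributions (4, 6, 0, 0), G = 10.
W^NE = Σw_i − G^NE + (Σα_i)·G^NE = 32 + 3.16·10 = 63.6.
Planner: ∂(Σu_j)/∂c_i = Σα_j − 1 = 3.16 > 0, so everyone contributes w_i; G^SO = 32, W^SO = 32 + 3.16·32 = 133.12.
Deadweight loss = 69.52.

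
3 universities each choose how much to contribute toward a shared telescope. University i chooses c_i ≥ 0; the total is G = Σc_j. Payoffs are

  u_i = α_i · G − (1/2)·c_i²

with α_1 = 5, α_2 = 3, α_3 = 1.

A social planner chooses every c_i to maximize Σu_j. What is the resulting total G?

27

Planner FOC: ∂(Σu_j)/∂c_i = (Σα_j) − c_i = 0, so c_i^SO = Σα_j = 9 for every i; G^SO = 27.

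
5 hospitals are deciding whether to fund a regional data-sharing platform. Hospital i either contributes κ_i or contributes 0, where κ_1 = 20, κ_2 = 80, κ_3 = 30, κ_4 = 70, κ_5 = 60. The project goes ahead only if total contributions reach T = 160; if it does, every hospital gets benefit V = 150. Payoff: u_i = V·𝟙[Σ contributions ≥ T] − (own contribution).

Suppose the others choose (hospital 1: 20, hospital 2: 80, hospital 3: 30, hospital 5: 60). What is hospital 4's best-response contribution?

0

Others' total = 190 ≥ 160; contributing adds cost 70 for no extra benefit.
Best response: 0.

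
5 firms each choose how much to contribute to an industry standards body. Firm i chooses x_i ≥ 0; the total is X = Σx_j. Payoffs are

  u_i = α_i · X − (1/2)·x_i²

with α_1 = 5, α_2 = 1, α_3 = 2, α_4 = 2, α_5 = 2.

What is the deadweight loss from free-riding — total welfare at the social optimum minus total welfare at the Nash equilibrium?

Firm i's FOC: ∂u_i/∂x_i = α_i − x_i = 0, so x_i* = α_i.
NE contributions = (5, 1, 2, 2, 2); X = 12.
W^NE = (Σα)·X − ½Σα_i² = 12² − ½·38 = 125.
Planner sets x_i = Σα_j = 12 for every i, so X^SO = 5·12 = 60.
W^SO = (Σα)·X^SO − ½·5·(Σα)² = (5/2)·12² = 360.
Deadweight loss = W^SO − W^NE = 235.

235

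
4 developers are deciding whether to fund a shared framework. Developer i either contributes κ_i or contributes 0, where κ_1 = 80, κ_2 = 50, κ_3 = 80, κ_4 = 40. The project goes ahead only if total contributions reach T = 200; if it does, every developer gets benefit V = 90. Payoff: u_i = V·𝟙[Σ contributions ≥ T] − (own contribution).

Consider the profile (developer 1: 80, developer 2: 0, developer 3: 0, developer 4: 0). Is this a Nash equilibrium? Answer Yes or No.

Total = 80 < 200: not provided.
Developer 1 (pledges 80, payoff -80): dropping to 0 → total 0, payoff 0. Profitable deviation.

No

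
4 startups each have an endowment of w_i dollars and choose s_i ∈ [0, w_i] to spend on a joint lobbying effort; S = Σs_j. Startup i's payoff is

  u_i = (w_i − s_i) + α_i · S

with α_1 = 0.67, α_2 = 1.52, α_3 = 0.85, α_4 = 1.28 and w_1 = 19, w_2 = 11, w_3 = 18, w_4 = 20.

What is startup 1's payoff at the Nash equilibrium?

39.77

∂u_i/∂s_i = α_i − 1, so startup i contributes w_i if α_i > 1, else 0.
α_i > 1 for i ∈ {2, 4}; NE contributions (0, 11, 0, 20), S = 31.
u_1 = (19 − 0) + 0.67·31 = 39.77.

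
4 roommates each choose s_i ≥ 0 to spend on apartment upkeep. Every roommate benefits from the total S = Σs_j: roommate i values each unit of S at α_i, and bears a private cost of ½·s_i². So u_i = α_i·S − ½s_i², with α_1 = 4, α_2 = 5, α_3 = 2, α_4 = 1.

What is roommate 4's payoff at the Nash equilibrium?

11.5

Roommate i's FOC: ∂u_i/∂s_i = α_i − s_i = 0, so s_i* = α_i.
NE contributions = (4, 5, 2, 1); S = 12.
u_4 = α_4·S − ½·(s_4)² = 1·12 − ½·1² = 11.5.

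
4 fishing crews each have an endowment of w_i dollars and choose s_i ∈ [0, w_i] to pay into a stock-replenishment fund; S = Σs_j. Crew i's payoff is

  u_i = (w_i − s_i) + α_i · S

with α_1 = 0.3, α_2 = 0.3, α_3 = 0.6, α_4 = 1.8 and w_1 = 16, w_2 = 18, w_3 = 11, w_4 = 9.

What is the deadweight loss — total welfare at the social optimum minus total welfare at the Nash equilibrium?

90

∂u_i/∂s_i = α_i − 1, so crew i contributes w_i if α_i > 1, else 0.
α_i > 1 for i ∈ {4}; NE contributions (0, 0, 0, 9), S = 9.
W^NE = Σw_i − S^NE + (Σα_i)·S^NE = 54 + 2·9 = 72.
Planner: ∂(Σu_j)/∂s_i = Σα_j − 1 = 2 > 0, so everyone contributes w_i; S^SO = 54, W^SO = 54 + 2·54 = 162.
Deadweight loss = 90.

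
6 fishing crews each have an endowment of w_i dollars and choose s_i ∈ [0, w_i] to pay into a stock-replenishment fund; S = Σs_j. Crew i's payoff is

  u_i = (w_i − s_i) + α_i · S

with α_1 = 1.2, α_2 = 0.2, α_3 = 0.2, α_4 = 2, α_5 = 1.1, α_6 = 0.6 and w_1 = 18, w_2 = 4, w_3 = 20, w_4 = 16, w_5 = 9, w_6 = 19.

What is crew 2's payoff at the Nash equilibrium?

∂u_i/∂s_i = α_i − 1, so crew i contributes w_i if α_i > 1, else 0.
α_i > 1 for i ∈ {1, 4, 5}; NE contributions (18, 0, 0, 16, 9, 0), S = 43.
u_2 = (4 − 0) + 0.2·43 = 12.6.

12.6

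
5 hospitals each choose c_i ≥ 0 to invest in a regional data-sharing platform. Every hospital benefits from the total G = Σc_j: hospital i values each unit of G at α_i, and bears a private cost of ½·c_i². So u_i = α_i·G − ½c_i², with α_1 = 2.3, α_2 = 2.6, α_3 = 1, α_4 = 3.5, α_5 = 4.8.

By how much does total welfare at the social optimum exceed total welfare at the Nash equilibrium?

Hospital i's FOC: ∂u_i/∂c_i = α_i − c_i = 0, so c_i* = α_i.
NE contributions = (2.3, 2.6, 1, 3.5, 4.8); G = 14.2.
W^NE = (Σα)·G − ½Σα_i² = 14.2² − ½·48.34 = 177.47.
Planner sets c_i = Σα_j = 14.2 for every i, so G^SO = 5·14.2 = 71.
W^SO = (Σα)·G^SO − ½·5·(Σα)² = (5/2)·14.2² = 504.1.
Deadweight loss = W^SO − W^NE = 326.63.

326.63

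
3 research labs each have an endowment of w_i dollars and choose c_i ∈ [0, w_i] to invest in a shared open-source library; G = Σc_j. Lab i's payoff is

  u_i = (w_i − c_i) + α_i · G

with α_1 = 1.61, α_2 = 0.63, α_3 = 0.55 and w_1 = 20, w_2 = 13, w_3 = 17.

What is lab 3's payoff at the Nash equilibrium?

28

∂u_i/∂c_i = α_i − 1, so lab i contributes w_i if α_i > 1, else 0.
α_i > 1 for i ∈ {1}; NE contributions (20, 0, 0), G = 20.
u_3 = (17 − 0) + 0.55·20 = 28.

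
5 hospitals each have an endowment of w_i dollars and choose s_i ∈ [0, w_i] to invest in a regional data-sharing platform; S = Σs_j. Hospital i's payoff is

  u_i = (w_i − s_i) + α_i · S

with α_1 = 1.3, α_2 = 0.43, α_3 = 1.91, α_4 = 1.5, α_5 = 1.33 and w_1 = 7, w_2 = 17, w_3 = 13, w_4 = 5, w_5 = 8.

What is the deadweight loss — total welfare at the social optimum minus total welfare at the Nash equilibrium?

92.99

∂u_i/∂s_i = α_i − 1, so hospital i contributes w_i if α_i > 1, else 0.
α_i > 1 for i ∈ {1, 3, 4, 5}; NE contributions (7, 0, 13, 5, 8), S = 33.
W^NE = Σw_i − S^NE + (Σα_i)·S^NE = 50 + 5.47·33 = 230.51.
Planner: ∂(Σu_j)/∂s_i = Σα_j − 1 = 5.47 > 0, so everyone contributes w_i; S^SO = 50, W^SO = 50 + 5.47·50 = 323.5.
Deadweight loss = 92.99.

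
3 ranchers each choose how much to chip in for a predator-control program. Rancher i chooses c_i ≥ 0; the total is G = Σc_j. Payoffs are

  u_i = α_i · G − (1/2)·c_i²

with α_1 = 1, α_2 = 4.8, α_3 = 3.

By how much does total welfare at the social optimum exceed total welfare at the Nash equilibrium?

55.24

Rancher i's FOC: ∂u_i/∂c_i = α_i − c_i = 0, so c_i* = α_i.
NE contributions = (1, 4.8, 3); G = 8.8.
W^NE = (Σα)·G − ½Σα_i² = 8.8² − ½·33.04 = 60.92.
Planner sets c_i = Σα_j = 8.8 for every i, so G^SO = 3·8.8 = 26.4.
W^SO = (Σα)·G^SO − ½·3·(Σα)² = (3/2)·8.8² = 116.16.
Deadweight loss = W^SO − W^NE = 55.24.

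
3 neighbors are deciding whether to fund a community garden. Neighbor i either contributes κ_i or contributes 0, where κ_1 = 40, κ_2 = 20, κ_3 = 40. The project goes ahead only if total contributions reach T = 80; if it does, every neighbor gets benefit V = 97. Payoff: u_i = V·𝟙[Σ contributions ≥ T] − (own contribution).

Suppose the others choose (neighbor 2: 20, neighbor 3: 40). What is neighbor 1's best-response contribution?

Others' total = 60. Contributing 40 brings total to 100 ≥ 80: gain V − κ_1 = 57.
Best response: 40.

40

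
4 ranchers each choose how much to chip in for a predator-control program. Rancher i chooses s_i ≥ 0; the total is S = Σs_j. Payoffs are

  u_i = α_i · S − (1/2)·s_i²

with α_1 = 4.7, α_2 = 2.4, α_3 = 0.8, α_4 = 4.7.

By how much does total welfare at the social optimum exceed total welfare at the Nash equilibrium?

184.05

Rancher i's FOC: ∂u_i/∂s_i = α_i − s_i = 0, so s_i* = α_i.
NE contributions = (4.7, 2.4, 0.8, 4.7); S = 12.6.
W^NE = (Σα)·S − ½Σα_i² = 12.6² − ½·50.58 = 133.47.
Planner sets s_i = Σα_j = 12.6 for every i, so S^SO = 4·12.6 = 50.4.
W^SO = (Σα)·S^SO − ½·4·(Σα)² = (4/2)·12.6² = 317.52.
Deadweight loss = W^SO − W^NE = 184.05.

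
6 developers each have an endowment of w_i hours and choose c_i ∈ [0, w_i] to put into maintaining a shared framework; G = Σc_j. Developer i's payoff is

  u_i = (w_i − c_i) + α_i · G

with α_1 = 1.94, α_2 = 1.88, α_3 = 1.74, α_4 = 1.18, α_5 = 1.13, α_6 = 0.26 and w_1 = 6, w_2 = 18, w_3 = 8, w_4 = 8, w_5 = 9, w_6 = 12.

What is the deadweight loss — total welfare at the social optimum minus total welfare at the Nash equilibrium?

85.56

∂u_i/∂c_i = α_i − 1, so developer i contributes w_i if α_i > 1, else 0.
α_i > 1 for i ∈ {1, 2, 3, 4, 5}; NE contributions (6, 18, 8, 8, 9, 0), G = 49.
W^NE = Σw_i − G^NE + (Σα_i)·G^NE = 61 + 7.13·49 = 410.37.
Planner: ∂(Σu_j)/∂c_i = Σα_j − 1 = 7.13 > 0, so everyone contributes w_i; G^SO = 61, W^SO = 61 + 7.13·61 = 495.93.
Deadweight loss = 85.56.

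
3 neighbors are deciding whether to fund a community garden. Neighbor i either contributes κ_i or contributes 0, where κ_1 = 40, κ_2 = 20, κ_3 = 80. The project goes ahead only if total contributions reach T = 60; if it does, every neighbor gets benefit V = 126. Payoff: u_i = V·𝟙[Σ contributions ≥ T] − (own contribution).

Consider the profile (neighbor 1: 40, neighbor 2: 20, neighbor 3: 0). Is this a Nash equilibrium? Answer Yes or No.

Total = 60 ≥ 60: provided.
Neighbor 1 (pledges 40, payoff 86): dropping to 0 → total 20, payoff 0. No gain.
Neighbor 2 (pledges 20, payoff 106): dropping to 0 → total 40, payoff 0. No gain.
Neighbor 3 (pledges 0, payoff 126): pledging 80 → total 140, payoff 46. No gain.

Yes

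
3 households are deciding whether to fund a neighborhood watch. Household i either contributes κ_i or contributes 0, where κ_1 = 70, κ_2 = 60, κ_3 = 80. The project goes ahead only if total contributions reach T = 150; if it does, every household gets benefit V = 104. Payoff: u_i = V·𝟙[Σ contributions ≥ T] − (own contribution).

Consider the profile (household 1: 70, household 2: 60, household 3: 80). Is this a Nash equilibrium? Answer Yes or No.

No

Total = 210 ≥ 150: provided.
Household 1 (pledges 70, payoff 34): dropping to 0 → total 140, payoff 0. No gain.
Household 2 (pledges 60, payoff 44): dropping to 0 → total 150, payoff 104. Profitable deviation.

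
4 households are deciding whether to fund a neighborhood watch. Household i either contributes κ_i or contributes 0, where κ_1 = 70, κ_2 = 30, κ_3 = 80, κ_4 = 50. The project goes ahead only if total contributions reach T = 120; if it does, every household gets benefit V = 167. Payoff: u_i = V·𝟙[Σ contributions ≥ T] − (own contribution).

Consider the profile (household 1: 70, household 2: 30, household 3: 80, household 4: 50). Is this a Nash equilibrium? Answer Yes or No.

Total = 230 ≥ 120: provided.
Household 1 (pledges 70, payoff 97): dropping to 0 → total 160, payoff 167. Profitable deviation.

No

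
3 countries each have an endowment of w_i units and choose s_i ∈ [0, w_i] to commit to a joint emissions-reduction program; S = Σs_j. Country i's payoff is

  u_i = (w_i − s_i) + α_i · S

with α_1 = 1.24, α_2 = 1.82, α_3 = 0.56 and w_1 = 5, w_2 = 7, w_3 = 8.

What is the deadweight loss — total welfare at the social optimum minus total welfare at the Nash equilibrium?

20.96

∂u_i/∂s_i = α_i − 1, so country i contributes w_i if α_i > 1, else 0.
α_i > 1 for i ∈ {1, 2}; NE contributions (5, 7, 0), S = 12.
W^NE = Σw_i − S^NE + (Σα_i)·S^NE = 20 + 2.62·12 = 51.44.
Planner: ∂(Σu_j)/∂s_i = Σα_j − 1 = 2.62 > 0, so everyone contributes w_i; S^SO = 20, W^SO = 20 + 2.62·20 = 72.4.
Deadweight loss = 20.96.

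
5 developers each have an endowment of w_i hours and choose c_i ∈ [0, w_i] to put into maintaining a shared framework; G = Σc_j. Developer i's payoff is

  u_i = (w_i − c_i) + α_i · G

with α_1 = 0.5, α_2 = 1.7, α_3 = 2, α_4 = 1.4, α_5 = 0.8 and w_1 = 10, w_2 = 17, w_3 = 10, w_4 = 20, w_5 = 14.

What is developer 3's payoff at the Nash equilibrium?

∂u_i/∂c_i = α_i − 1, so developer i contributes w_i if α_i > 1, else 0.
α_i > 1 for i ∈ {2, 3, 4}; NE contributions (0, 17, 10, 20, 0), G = 47.
u_3 = (10 − 10) + 2·47 = 94.

94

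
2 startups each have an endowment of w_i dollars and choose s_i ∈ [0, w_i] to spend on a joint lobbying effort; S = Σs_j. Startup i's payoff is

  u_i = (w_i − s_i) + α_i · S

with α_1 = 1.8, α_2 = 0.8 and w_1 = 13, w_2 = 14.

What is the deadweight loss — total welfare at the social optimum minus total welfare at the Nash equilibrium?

22.4

∂u_i/∂s_i = α_i − 1, so startup i contributes w_i if α_i > 1, else 0.
α_i > 1 for i ∈ {1}; NE contributions (13, 0), S = 13.
W^NE = Σw_i − S^NE + (Σα_i)·S^NE = 27 + 1.6·13 = 47.8.
Planner: ∂(Σu_j)/∂s_i = Σα_j − 1 = 1.6 > 0, so everyone contributes w_i; S^SO = 27, W^SO = 27 + 1.6·27 = 70.2.
Deadweight loss = 22.4.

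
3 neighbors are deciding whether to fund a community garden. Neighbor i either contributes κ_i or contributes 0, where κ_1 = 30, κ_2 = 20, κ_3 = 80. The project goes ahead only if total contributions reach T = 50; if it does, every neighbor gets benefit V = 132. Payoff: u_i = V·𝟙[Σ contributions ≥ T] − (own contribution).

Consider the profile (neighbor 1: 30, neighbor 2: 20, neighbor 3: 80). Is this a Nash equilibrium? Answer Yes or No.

Total = 130 ≥ 50: provided.
Neighbor 1 (pledges 30, payoff 102): dropping to 0 → total 100, payoff 132. Profitable deviation.

No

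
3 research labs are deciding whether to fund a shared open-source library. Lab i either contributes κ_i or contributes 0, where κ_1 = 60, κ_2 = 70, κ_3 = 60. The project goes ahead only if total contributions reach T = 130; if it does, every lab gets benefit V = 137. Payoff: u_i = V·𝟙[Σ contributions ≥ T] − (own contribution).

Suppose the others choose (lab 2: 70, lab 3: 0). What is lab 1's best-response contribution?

60

Others' total = 70. Contributing 60 brings total to 130 ≥ 130: gain V − κ_1 = 77.
Best response: 60.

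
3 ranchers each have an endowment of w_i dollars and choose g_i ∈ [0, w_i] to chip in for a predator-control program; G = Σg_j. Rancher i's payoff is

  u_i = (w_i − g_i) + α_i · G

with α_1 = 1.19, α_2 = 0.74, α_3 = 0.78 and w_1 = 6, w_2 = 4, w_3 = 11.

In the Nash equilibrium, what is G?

∂u_i/∂g_i = α_i − 1, so rancher i contributes w_i if α_i > 1, else 0.
α_i > 1 for i ∈ {1}; NE contributions (6, 0, 0), G = 6.

6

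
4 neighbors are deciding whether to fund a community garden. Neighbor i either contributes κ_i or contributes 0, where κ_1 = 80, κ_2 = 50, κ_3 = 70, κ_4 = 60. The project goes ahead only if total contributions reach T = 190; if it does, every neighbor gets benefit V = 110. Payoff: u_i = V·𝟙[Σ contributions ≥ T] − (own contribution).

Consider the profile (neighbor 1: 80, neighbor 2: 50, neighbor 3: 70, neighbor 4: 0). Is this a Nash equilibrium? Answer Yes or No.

Total = 200 ≥ 190: provided.
Neighbor 1 (pledges 80, payoff 30): dropping to 0 → total 120, payoff 0. No gain.
Neighbor 2 (pledges 50, payoff 60): dropping to 0 → total 150, payoff 0. No gain.
Neighbor 3 (pledges 70, payoff 40): dropping to 0 → total 130, payoff 0. No gain.
Neighbor 4 (pledges 0, payoff 110): pledging 60 → total 260, payoff 50. No gain.

Yes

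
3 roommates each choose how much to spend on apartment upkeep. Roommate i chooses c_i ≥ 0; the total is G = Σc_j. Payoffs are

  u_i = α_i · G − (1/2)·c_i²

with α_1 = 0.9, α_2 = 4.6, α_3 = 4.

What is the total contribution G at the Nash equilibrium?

Roommate i's FOC: ∂u_i/∂c_i = α_i − c_i = 0, so c_i* = α_i.
NE contributions = (0.9, 4.6, 4); G = 9.5.

9.5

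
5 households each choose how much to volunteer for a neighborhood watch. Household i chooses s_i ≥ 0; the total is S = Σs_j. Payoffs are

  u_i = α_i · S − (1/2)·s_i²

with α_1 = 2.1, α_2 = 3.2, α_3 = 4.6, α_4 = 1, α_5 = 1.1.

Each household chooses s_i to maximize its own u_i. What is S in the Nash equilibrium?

12

Household i's FOC: ∂u_i/∂s_i = α_i − s_i = 0, so s_i* = α_i.
NE contributions = (2.1, 3.2, 4.6, 1, 1.1); S = 12.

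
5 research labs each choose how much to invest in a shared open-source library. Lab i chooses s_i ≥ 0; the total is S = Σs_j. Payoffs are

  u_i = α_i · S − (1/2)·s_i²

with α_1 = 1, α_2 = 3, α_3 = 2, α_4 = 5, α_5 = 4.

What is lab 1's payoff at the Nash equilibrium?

14.5

Lab i's FOC: ∂u_i/∂s_i = α_i − s_i = 0, so s_i* = α_i.
NE contributions = (1, 3, 2, 5, 4); S = 15.
u_1 = α_1·S − ½·(s_1)² = 1·15 − ½·1² = 14.5.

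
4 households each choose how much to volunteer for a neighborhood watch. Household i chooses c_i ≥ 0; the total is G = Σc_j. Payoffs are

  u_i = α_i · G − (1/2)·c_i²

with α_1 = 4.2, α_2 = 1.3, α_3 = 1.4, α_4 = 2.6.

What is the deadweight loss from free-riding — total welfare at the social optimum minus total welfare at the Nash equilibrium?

104.275

Household i's FOC: ∂u_i/∂c_i = α_i − c_i = 0, so c_i* = α_i.
NE contributions = (4.2, 1.3, 1.4, 2.6); G = 9.5.
W^NE = (Σα)·G − ½Σα_i² = 9.5² − ½·28.05 = 76.225.
Planner sets c_i = Σα_j = 9.5 for every i, so G^SO = 4·9.5 = 38.
W^SO = (Σα)·G^SO − ½·4·(Σα)² = (4/2)·9.5² = 180.5.
Deadweight loss = W^SO − W^NE = 104.275.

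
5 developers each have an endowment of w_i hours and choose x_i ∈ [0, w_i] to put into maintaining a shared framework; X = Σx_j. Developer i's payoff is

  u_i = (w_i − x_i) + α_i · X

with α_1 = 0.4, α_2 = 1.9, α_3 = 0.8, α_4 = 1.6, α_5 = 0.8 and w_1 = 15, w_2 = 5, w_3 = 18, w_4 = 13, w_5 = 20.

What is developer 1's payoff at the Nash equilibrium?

∂u_i/∂x_i = α_i − 1, so developer i contributes w_i if α_i > 1, else 0.
α_i > 1 for i ∈ {2, 4}; NE contributions (0, 5, 0, 13, 0), X = 18.
u_1 = (15 − 0) + 0.4·18 = 22.2.

22.2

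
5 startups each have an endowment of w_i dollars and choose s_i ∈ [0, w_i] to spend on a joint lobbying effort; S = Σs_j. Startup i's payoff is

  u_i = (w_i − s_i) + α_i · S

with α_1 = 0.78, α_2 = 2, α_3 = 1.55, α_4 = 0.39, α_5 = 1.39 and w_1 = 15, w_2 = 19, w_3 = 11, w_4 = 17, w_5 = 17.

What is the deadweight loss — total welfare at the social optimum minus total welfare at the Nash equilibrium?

∂u_i/∂s_i = α_i − 1, so startup i contributes w_i if α_i > 1, else 0.
α_i > 1 for i ∈ {2, 3, 5}; NE contributions (0, 19, 11, 0, 17), S = 47.
W^NE = Σw_i − S^NE + (Σα_i)·S^NE = 79 + 5.11·47 = 319.17.
Planner: ∂(Σu_j)/∂s_i = Σα_j − 1 = 5.11 > 0, so everyone contributes w_i; S^SO = 79, W^SO = 79 + 5.11·79 = 482.69.
Deadweight loss = 163.52.

163.52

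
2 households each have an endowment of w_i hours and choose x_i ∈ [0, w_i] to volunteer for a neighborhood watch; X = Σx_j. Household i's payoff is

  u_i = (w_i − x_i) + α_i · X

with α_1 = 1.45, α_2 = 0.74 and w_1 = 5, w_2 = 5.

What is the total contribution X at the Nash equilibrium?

5

∂u_i/∂x_i = α_i − 1, so household i contributes w_i if α_i > 1, else 0.
α_i > 1 for i ∈ {1}; NE contributions (5, 0), X = 5.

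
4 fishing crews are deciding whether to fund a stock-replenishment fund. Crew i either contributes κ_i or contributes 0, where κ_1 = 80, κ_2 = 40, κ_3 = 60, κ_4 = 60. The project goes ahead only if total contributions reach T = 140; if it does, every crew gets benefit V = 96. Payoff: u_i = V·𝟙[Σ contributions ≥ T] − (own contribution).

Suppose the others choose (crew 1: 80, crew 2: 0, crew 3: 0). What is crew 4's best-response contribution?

60

Others' total = 80. Contributing 60 brings total to 140 ≥ 140: gain V − κ_4 = 36.
Best response: 60.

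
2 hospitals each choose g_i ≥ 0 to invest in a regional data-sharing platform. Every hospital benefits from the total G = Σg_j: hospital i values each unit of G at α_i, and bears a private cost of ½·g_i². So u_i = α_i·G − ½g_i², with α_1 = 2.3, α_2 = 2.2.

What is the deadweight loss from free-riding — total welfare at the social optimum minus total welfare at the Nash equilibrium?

Hospital i's FOC: ∂u_i/∂g_i = α_i − g_i = 0, so g_i* = α_i.
NE contributions = (2.3, 2.2); G = 4.5.
W^NE = (Σα)·G − ½Σα_i² = 4.5² − ½·10.13 = 15.185.
Planner sets g_i = Σα_j = 4.5 for every i, so G^SO = 2·4.5 = 9.
W^SO = (Σα)·G^SO − ½·2·(Σα)² = (2/2)·4.5² = 20.25.
Deadweight loss = W^SO − W^NE = 5.065.

5.065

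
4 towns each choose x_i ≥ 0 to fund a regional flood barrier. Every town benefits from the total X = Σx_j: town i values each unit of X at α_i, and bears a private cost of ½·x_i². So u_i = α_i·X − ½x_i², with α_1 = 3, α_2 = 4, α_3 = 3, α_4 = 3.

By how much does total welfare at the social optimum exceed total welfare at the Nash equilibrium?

190.5

Town i's FOC: ∂u_i/∂x_i = α_i − x_i = 0, so x_i* = α_i.
NE contributions = (3, 4, 3, 3); X = 13.
W^NE = (Σα)·X − ½Σα_i² = 13² − ½·43 = 147.5.
Planner sets x_i = Σα_j = 13 for every i, so X^SO = 4·13 = 52.
W^SO = (Σα)·X^SO − ½·4·(Σα)² = (4/2)·13² = 338.
Deadweight loss = W^SO − W^NE = 190.5.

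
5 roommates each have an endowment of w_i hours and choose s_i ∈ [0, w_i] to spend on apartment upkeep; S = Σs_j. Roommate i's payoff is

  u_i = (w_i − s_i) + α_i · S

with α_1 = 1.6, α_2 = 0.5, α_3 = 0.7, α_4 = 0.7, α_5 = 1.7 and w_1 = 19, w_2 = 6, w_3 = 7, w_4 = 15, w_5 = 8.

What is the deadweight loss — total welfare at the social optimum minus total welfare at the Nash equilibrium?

117.6

∂u_i/∂s_i = α_i − 1, so roommate i contributes w_i if α_i > 1, else 0.
α_i > 1 for i ∈ {1, 5}; NE contributions (19, 0, 0, 0, 8), S = 27.
W^NE = Σw_i − S^NE + (Σα_i)·S^NE = 55 + 4.2·27 = 168.4.
Planner: ∂(Σu_j)/∂s_i = Σα_j − 1 = 4.2 > 0, so everyone contributes w_i; S^SO = 55, W^SO = 55 + 4.2·55 = 286.
Deadweight loss = 117.6.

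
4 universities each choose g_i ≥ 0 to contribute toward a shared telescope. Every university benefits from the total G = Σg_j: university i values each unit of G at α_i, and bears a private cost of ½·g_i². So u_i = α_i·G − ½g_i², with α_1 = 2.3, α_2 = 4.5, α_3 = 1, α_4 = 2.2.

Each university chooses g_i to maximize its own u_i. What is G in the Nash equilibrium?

10

University i's FOC: ∂u_i/∂g_i = α_i − g_i = 0, so g_i* = α_i.
NE contributions = (2.3, 4.5, 1, 2.2); G = 10.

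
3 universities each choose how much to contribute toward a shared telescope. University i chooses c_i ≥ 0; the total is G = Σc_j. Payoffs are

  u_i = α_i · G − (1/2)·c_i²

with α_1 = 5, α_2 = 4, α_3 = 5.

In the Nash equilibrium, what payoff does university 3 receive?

57.5

University i's FOC: ∂u_i/∂c_i = α_i − c_i = 0, so c_i* = α_i.
NE contributions = (5, 4, 5); G = 14.
u_3 = α_3·G − ½·(c_3)² = 5·14 − ½·5² = 57.5.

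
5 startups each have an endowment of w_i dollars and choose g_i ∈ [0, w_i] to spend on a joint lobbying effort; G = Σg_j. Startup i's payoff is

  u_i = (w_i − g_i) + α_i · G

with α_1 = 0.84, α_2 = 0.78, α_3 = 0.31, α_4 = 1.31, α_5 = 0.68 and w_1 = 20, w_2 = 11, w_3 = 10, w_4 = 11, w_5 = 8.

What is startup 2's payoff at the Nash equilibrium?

∂u_i/∂g_i = α_i − 1, so startup i contributes w_i if α_i > 1, else 0.
α_i > 1 for i ∈ {4}; NE contributions (0, 0, 0, 11, 0), G = 11.
u_2 = (11 − 0) + 0.78·11 = 19.58.

19.58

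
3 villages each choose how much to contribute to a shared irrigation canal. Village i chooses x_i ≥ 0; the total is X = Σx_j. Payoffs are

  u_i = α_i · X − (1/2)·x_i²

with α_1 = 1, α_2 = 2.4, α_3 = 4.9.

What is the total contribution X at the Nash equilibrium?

8.3

Village i's FOC: ∂u_i/∂x_i = α_i − x_i = 0, so x_i* = α_i.
NE contributions = (1, 2.4, 4.9); X = 8.3.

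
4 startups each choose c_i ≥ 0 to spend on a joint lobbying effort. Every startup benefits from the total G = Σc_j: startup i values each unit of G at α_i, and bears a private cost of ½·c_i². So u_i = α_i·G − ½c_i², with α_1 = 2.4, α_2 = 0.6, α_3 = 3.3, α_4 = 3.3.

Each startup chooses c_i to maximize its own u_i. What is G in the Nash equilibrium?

Startup i's FOC: ∂u_i/∂c_i = α_i − c_i = 0, so c_i* = α_i.
NE contributions = (2.4, 0.6, 3.3, 3.3); G = 9.6.

9.6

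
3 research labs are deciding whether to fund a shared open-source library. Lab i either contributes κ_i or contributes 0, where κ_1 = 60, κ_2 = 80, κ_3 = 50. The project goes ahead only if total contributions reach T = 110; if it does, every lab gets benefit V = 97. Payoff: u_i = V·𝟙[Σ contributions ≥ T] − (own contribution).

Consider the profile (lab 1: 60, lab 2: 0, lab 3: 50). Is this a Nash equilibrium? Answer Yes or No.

Total = 110 ≥ 110: provided.
Lab 1 (pledges 60, payoff 37): dropping to 0 → total 50, payoff 0. No gain.
Lab 2 (pledges 0, payoff 97): pledging 80 → total 190, payoff 17. No gain.
Lab 3 (pledges 50, payoff 47): dropping to 0 → total 60, payoff 0. No gain.

Yes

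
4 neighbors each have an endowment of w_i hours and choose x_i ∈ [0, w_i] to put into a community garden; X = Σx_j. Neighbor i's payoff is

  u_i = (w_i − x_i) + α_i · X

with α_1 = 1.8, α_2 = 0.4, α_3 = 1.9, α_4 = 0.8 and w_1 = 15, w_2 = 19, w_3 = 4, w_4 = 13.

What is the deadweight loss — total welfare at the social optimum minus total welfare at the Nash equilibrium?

124.8

∂u_i/∂x_i = α_i − 1, so neighbor i contributes w_i if α_i > 1, else 0.
α_i > 1 for i ∈ {1, 3}; NE contributions (15, 0, 4, 0), X = 19.
W^NE = Σw_i − X^NE + (Σα_i)·X^NE = 51 + 3.9·19 = 125.1.
Planner: ∂(Σu_j)/∂x_i = Σα_j − 1 = 3.9 > 0, so everyone contributes w_i; X^SO = 51, W^SO = 51 + 3.9·51 = 249.9.
Deadweight loss = 124.8.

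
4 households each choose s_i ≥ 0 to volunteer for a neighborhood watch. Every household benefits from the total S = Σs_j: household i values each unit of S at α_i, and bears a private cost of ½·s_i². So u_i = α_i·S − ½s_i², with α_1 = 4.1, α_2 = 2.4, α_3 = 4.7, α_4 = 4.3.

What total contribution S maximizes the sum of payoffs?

62

Planner FOC: ∂(Σu_j)/∂s_i = (Σα_j) − s_i = 0, so s_i^SO = Σα_j = 15.5 for every i; S^SO = 62.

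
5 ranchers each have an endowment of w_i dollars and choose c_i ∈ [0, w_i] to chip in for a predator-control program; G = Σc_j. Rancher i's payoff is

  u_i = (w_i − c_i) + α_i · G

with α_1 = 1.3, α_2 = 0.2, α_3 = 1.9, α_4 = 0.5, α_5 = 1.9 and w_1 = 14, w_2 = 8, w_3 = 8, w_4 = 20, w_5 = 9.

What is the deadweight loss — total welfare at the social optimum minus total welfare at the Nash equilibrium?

∂u_i/∂c_i = α_i − 1, so rancher i contributes w_i if α_i > 1, else 0.
α_i > 1 for i ∈ {1, 3, 5}; NE contributions (14, 0, 8, 0, 9), G = 31.
W^NE = Σw_i − G^NE + (Σα_i)·G^NE = 59 + 4.8·31 = 207.8.
Planner: ∂(Σu_j)/∂c_i = Σα_j − 1 = 4.8 > 0, so everyone contributes w_i; G^SO = 59, W^SO = 59 + 4.8·59 = 342.2.
Deadweight loss = 134.4.

134.4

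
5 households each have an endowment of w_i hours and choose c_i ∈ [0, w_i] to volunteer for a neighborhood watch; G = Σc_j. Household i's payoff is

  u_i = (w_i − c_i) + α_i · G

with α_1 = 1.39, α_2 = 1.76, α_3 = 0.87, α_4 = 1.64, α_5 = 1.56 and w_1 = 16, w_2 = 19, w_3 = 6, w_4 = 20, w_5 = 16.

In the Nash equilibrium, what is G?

71

∂u_i/∂c_i = α_i − 1, so household i contributes w_i if α_i > 1, else 0.
α_i > 1 for i ∈ {1, 2, 4, 5}; NE contributions (16, 19, 0, 20, 16), G = 71.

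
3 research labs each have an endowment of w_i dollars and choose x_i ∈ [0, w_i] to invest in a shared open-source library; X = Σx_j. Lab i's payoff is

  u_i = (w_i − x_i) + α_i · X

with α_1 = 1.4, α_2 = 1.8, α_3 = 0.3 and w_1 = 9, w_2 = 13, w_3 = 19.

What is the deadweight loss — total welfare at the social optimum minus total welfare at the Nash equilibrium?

∂u_i/∂x_i = α_i − 1, so lab i contributes w_i if α_i > 1, else 0.
α_i > 1 for i ∈ {1, 2}; NE contributions (9, 13, 0), X = 22.
W^NE = Σw_i − X^NE + (Σα_i)·X^NE = 41 + 2.5·22 = 96.
Planner: ∂(Σu_j)/∂x_i = Σα_j − 1 = 2.5 > 0, so everyone contributes w_i; X^SO = 41, W^SO = 41 + 2.5·41 = 143.5.
Deadweight loss = 47.5.

47.5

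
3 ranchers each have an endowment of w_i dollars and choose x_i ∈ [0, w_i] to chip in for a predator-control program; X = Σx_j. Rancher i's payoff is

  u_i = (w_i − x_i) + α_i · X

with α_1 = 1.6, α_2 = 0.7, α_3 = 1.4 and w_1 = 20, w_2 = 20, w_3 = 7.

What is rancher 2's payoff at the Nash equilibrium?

∂u_i/∂x_i = α_i − 1, so rancher i contributes w_i if α_i > 1, else 0.
α_i > 1 for i ∈ {1, 3}; NE contributions (20, 0, 7), X = 27.
u_2 = (20 − 0) + 0.7·27 = 38.9.

38.9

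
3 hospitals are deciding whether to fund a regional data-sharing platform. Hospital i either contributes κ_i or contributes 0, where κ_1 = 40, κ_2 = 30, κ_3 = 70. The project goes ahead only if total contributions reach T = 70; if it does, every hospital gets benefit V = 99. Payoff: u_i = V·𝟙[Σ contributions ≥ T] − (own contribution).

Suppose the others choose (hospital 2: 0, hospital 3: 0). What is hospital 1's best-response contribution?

0

Others' total = 0. Even contributing 40 gives 40 < 70: no benefit either way.
Best response: 0.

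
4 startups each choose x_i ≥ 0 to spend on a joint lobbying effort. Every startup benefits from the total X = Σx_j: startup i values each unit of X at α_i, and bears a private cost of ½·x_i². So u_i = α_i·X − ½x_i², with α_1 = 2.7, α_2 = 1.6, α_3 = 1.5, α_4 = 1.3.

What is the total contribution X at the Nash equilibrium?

7.1

Startup i's FOC: ∂u_i/∂x_i = α_i − x_i = 0, so x_i* = α_i.
NE contributions = (2.7, 1.6, 1.5, 1.3); X = 7.1.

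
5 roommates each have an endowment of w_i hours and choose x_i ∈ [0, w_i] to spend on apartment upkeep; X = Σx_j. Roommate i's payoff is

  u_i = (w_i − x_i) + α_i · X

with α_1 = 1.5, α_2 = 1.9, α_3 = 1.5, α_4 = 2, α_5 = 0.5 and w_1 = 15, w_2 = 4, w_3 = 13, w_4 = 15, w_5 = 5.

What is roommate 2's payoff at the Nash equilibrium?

∂u_i/∂x_i = α_i − 1, so roommate i contributes w_i if α_i > 1, else 0.
α_i > 1 for i ∈ {1, 2, 3, 4}; NE contributions (15, 4, 13, 15, 0), X = 47.
u_2 = (4 − 4) + 1.9·47 = 89.3.

89.3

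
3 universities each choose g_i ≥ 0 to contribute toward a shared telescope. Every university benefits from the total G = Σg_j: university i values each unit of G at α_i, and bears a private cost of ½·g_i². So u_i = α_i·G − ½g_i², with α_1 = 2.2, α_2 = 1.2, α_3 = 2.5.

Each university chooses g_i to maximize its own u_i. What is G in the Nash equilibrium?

5.9

University i's FOC: ∂u_i/∂g_i = α_i − g_i = 0, so g_i* = α_i.
NE contributions = (2.2, 1.2, 2.5); G = 5.9.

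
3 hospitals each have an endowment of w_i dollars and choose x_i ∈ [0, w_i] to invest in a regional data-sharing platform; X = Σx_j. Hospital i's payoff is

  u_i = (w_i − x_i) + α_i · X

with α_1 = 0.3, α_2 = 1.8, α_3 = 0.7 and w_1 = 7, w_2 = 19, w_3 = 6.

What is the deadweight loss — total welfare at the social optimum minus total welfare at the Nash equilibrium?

∂u_i/∂x_i = α_i − 1, so hospital i contributes w_i if α_i > 1, else 0.
α_i > 1 for i ∈ {2}; NE contributions (0, 19, 0), X = 19.
W^NE = Σw_i − X^NE + (Σα_i)·X^NE = 32 + 1.8·19 = 66.2.
Planner: ∂(Σu_j)/∂x_i = Σα_j − 1 = 1.8 > 0, so everyone contributes w_i; X^SO = 32, W^SO = 32 + 1.8·32 = 89.6.
Deadweight loss = 23.4.

23.4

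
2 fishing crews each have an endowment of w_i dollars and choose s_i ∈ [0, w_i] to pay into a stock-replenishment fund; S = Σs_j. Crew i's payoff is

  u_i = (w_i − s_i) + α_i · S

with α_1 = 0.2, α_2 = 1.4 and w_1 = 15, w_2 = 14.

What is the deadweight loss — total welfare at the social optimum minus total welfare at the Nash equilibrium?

9

∂u_i/∂s_i = α_i − 1, so crew i contributes w_i if α_i > 1, else 0.
α_i > 1 for i ∈ {2}; NE contributions (0, 14), S = 14.
W^NE = Σw_i − S^NE + (Σα_i)·S^NE = 29 + 0.6·14 = 37.4.
Planner: ∂(Σu_j)/∂s_i = Σα_j − 1 = 0.6 > 0, so everyone contributes w_i; S^SO = 29, W^SO = 29 + 0.6·29 = 46.4.
Deadweight loss = 9.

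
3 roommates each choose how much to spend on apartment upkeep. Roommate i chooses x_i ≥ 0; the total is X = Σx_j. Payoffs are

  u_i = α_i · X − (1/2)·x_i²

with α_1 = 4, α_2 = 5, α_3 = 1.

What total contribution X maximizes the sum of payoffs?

Planner FOC: ∂(Σu_j)/∂x_i = (Σα_j) − x_i = 0, so x_i^SO = Σα_j = 10 for every i; X^SO = 30.

30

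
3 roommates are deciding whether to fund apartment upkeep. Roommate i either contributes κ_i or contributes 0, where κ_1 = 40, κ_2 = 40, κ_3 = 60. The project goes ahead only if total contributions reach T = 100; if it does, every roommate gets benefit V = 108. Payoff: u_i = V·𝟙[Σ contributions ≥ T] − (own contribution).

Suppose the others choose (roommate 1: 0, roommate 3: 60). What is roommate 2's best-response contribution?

Others' total = 60. Contributing 40 brings total to 100 ≥ 100: gain V − κ_2 = 68.
Best response: 40.

40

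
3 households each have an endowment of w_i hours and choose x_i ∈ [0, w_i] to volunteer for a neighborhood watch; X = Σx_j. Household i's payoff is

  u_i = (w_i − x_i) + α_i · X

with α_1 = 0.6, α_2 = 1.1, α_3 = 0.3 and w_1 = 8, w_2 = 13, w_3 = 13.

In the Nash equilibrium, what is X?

13

∂u_i/∂x_i = α_i − 1, so household i contributes w_i if α_i > 1, else 0.
α_i > 1 for i ∈ {2}; NE contributions (0, 13, 0), X = 13.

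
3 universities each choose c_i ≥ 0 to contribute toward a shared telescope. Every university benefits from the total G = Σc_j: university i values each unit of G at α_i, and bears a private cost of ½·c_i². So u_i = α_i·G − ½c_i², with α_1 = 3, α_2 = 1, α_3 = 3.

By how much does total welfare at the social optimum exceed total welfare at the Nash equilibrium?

34

University i's FOC: ∂u_i/∂c_i = α_i − c_i = 0, so c_i* = α_i.
NE contributions = (3, 1, 3); G = 7.
W^NE = (Σα)·G − ½Σα_i² = 7² − ½·19 = 39.5.
Planner sets c_i = Σα_j = 7 for every i, so G^SO = 3·7 = 21.
W^SO = (Σα)·G^SO − ½·3·(Σα)² = (3/2)·7² = 73.5.
Deadweight loss = W^SO − W^NE = 34.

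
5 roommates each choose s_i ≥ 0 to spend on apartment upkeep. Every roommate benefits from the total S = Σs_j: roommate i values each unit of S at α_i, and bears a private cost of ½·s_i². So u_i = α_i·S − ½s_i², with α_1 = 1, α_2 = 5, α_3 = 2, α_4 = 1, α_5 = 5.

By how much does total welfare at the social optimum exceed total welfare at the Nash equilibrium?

Roommate i's FOC: ∂u_i/∂s_i = α_i − s_i = 0, so s_i* = α_i.
NE contributions = (1, 5, 2, 1, 5); S = 14.
W^NE = (Σα)·S − ½Σα_i² = 14² − ½·56 = 168.
Planner sets s_i = Σα_j = 14 for every i, so S^SO = 5·14 = 70.
W^SO = (Σα)·S^SO − ½·5·(Σα)² = (5/2)·14² = 490.
Deadweight loss = W^SO − W^NE = 322.

322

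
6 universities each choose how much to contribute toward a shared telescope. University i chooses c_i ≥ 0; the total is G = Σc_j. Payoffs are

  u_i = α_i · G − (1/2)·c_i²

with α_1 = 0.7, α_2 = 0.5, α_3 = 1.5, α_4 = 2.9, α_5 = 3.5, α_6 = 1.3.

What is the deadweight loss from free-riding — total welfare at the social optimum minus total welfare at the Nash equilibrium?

228.99

University i's FOC: ∂u_i/∂c_i = α_i − c_i = 0, so c_i* = α_i.
NE contributions = (0.7, 0.5, 1.5, 2.9, 3.5, 1.3); G = 10.4.
W^NE = (Σα)·G − ½Σα_i² = 10.4² − ½·25.34 = 95.49.
Planner sets c_i = Σα_j = 10.4 for every i, so G^SO = 6·10.4 = 62.4.
W^SO = (Σα)·G^SO − ½·6·(Σα)² = (6/2)·10.4² = 324.48.
Deadweight loss = W^SO − W^NE = 228.99.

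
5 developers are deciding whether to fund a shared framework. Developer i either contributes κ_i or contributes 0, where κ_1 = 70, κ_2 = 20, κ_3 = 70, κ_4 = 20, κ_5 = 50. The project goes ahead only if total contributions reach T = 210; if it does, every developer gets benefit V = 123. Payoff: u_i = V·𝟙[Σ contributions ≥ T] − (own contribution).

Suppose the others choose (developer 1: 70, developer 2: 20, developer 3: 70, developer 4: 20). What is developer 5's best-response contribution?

50

Others' total = 180. Contributing 50 brings total to 230 ≥ 210: gain V − κ_5 = 73.
Best response: 50.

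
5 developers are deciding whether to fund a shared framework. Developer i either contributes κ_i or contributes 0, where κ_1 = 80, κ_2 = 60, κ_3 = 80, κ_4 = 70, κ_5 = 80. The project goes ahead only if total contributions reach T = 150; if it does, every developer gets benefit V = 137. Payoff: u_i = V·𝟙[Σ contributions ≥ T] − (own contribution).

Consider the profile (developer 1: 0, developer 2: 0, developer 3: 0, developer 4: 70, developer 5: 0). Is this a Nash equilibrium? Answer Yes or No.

Total = 70 < 150: not provided.
Developer 1 (pledges 0, payoff 0): pledging 80 → total 150, payoff 57. Profitable deviation.

No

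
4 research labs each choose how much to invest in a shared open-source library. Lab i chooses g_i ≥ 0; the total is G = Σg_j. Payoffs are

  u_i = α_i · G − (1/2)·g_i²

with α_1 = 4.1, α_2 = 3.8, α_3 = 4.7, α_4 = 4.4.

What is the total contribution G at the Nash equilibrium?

Lab i's FOC: ∂u_i/∂g_i = α_i − g_i = 0, so g_i* = α_i.
NE contributions = (4.1, 3.8, 4.7, 4.4); G = 17.

17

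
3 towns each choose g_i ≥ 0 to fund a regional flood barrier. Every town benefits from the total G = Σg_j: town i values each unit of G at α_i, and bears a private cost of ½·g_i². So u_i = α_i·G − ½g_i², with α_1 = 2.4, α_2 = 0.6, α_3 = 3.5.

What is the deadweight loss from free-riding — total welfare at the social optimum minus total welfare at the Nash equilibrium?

Town i's FOC: ∂u_i/∂g_i = α_i − g_i = 0, so g_i* = α_i.
NE contributions = (2.4, 0.6, 3.5); G = 6.5.
W^NE = (Σα)·G − ½Σα_i² = 6.5² − ½·18.37 = 33.065.
Planner sets g_i = Σα_j = 6.5 for every i, so G^SO = 3·6.5 = 19.5.
W^SO = (Σα)·G^SO − ½·3·(Σα)² = (3/2)·6.5² = 63.375.
Deadweight loss = W^SO − W^NE = 30.31.

30.31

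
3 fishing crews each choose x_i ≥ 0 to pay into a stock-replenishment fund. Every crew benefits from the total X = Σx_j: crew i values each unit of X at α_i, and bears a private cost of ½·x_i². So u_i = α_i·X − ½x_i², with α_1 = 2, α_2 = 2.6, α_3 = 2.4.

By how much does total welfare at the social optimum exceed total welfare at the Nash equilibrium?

32.76

Crew i's FOC: ∂u_i/∂x_i = α_i − x_i = 0, so x_i* = α_i.
NE contributions = (2, 2.6, 2.4); X = 7.
W^NE = (Σα)·X − ½Σα_i² = 7² − ½·16.52 = 40.74.
Planner sets x_i = Σα_j = 7 for every i, so X^SO = 3·7 = 21.
W^SO = (Σα)·X^SO − ½·3·(Σα)² = (3/2)·7² = 73.5.
Deadweight loss = W^SO − W^NE = 32.76.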